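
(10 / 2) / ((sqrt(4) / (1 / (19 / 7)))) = 35 / 38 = 0.92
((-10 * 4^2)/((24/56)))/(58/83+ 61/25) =-2324000/19539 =-118.94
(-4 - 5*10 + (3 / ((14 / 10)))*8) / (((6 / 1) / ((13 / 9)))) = -559 / 63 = -8.87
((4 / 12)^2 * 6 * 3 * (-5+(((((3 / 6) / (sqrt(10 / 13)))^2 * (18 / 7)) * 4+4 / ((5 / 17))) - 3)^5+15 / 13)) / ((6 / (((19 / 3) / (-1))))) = -6835855807237246 / 6145059375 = -1112414.93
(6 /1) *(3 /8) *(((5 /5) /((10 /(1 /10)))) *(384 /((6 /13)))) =18.72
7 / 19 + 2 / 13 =129 / 247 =0.52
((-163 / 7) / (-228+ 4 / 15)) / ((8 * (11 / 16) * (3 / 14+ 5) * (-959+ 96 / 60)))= -12225 / 3282742694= -0.00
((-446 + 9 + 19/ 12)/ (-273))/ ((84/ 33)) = 57475/ 91728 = 0.63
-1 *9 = -9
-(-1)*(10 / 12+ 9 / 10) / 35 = 26 / 525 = 0.05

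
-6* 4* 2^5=-768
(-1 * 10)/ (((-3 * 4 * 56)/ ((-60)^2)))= 375/ 7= 53.57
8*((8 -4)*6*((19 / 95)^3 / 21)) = 64 / 875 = 0.07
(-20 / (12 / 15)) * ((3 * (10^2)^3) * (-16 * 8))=9600000000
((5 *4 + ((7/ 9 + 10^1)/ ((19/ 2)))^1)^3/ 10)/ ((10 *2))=5900304943/ 125005275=47.20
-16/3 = -5.33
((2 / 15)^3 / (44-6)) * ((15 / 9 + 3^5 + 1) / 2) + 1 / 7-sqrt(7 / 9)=202693 / 1346625-sqrt(7) / 3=-0.73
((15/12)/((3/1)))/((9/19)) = 95/108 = 0.88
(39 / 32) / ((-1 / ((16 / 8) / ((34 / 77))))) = -3003 / 544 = -5.52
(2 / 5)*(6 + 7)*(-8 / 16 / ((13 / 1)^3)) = -1 / 845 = -0.00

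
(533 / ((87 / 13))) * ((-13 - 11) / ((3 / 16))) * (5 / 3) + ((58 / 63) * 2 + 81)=-16907.81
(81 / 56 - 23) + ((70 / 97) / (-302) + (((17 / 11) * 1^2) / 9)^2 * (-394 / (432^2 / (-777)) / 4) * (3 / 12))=-21.55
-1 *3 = -3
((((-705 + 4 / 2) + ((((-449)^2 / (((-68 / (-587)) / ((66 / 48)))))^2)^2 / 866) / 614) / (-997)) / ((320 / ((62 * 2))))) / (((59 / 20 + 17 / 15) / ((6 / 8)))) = -4401847470572096.33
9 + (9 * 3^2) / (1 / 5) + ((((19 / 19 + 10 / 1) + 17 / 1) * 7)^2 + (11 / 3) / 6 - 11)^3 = 56647929387612.89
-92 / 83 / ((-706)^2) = -23 / 10342547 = -0.00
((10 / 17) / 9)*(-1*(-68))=40 / 9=4.44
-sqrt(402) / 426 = -0.05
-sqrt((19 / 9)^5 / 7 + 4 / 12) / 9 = -2 * sqrt(4574290) / 15309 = -0.28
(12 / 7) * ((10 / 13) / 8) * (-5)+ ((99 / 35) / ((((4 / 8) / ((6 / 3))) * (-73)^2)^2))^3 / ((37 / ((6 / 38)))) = -7396001709913593204555286997169 / 8973815408028493088381814214625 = -0.82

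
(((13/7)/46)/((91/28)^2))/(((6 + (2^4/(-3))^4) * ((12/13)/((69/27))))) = 3/231077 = 0.00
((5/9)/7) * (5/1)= 25/63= 0.40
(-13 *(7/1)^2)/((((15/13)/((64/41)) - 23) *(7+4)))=529984/203731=2.60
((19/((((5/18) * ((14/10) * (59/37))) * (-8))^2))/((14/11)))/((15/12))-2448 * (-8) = 935341698681/47759320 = 19584.49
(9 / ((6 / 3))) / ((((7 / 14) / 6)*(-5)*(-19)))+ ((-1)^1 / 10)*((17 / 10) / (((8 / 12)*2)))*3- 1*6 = -44187 / 7600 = -5.81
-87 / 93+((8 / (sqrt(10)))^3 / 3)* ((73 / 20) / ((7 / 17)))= -29 / 31+39712* sqrt(10) / 2625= 46.90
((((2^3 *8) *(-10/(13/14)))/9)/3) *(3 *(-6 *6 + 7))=259840/117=2220.85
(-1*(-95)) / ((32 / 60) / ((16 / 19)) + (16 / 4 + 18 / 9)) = 2850 / 199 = 14.32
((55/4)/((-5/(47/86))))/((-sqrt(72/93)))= 517 *sqrt(186)/4128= 1.71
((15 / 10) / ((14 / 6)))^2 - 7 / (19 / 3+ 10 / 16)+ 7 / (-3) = -287327 / 98196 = -2.93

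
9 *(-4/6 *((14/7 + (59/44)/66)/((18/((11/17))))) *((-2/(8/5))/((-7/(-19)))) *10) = 14.78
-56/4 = -14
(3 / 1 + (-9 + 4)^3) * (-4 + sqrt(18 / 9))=315.47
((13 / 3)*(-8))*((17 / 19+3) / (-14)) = 3848 / 399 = 9.64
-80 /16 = -5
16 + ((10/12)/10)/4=16.02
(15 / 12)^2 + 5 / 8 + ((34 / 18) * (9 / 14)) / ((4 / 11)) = 619 / 112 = 5.53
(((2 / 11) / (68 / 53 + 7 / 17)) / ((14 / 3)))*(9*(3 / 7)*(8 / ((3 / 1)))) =0.24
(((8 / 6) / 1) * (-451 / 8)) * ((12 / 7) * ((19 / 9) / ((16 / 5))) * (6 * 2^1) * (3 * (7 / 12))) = -42845 / 24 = -1785.21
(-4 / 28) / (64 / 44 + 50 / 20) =-22 / 609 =-0.04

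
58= 58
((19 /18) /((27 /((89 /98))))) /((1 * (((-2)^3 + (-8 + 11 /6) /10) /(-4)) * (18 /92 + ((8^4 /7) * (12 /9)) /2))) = 1555720 /36839852973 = 0.00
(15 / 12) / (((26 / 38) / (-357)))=-33915 / 52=-652.21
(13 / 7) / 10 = 13 / 70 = 0.19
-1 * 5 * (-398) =1990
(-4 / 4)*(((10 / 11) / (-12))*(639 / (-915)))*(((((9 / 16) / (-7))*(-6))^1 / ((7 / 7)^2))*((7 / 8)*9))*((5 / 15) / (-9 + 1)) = 5751 / 687104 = 0.01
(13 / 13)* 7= 7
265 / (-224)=-265 / 224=-1.18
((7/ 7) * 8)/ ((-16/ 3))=-3/ 2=-1.50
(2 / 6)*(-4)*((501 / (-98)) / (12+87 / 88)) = 0.52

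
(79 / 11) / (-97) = -79 / 1067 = -0.07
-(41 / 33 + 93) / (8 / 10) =-7775 / 66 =-117.80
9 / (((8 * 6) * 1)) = 3 / 16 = 0.19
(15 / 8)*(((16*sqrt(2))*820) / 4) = 6150*sqrt(2) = 8697.41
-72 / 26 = -36 / 13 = -2.77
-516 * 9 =-4644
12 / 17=0.71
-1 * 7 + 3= -4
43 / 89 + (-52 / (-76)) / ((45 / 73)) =121226 / 76095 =1.59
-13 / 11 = -1.18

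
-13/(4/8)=-26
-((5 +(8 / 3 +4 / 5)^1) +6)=-217 / 15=-14.47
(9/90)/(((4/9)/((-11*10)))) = -99/4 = -24.75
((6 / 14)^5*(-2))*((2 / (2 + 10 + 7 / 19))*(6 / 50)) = -55404 / 98741125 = -0.00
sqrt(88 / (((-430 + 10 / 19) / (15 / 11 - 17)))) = sqrt(208335) / 255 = 1.79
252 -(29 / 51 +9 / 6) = 25493 / 102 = 249.93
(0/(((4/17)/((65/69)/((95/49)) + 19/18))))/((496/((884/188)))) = 0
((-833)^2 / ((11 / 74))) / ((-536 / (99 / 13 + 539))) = -8292667439 / 1742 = -4760429.07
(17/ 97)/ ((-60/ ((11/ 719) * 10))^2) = 2057/ 1805227812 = 0.00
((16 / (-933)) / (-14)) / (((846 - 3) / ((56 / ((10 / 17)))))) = 544 / 3932595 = 0.00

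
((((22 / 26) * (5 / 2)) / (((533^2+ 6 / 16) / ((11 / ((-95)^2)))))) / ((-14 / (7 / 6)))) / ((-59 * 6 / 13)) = 0.00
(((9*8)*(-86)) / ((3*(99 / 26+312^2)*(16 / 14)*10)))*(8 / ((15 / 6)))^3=-32055296 / 527300625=-0.06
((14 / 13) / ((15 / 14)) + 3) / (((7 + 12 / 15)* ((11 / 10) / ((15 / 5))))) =710 / 507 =1.40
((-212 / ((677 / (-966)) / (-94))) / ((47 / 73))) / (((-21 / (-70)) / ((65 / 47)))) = -6478253600 / 31819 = -203597.02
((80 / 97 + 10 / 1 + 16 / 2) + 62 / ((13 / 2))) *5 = 178830 / 1261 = 141.82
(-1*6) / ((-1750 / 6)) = 18 / 875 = 0.02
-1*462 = -462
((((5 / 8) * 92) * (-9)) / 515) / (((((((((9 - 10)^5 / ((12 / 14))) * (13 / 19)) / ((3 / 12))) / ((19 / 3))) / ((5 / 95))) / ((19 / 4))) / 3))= 224181 / 149968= 1.49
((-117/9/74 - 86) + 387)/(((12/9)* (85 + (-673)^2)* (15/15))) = 0.00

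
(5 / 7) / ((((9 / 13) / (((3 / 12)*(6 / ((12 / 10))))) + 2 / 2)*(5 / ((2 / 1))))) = 130 / 707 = 0.18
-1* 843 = -843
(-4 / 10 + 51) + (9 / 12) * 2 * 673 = 10601 / 10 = 1060.10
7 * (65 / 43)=455 / 43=10.58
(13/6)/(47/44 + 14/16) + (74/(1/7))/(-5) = -262874/2565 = -102.48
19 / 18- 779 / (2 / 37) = -129694 / 9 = -14410.44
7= 7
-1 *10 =-10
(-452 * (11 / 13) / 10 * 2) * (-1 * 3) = 14916 / 65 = 229.48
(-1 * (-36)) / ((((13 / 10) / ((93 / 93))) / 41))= 1135.38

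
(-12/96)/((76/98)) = -49/304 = -0.16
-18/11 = -1.64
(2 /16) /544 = 1 /4352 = 0.00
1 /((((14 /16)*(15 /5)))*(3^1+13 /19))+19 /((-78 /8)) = -17632 /9555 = -1.85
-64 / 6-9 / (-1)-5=-20 / 3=-6.67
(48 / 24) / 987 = 2 / 987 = 0.00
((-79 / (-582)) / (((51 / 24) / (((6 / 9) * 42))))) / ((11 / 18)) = 53088 / 18139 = 2.93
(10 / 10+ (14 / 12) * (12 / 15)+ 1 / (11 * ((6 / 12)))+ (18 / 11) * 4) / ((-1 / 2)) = -2858 / 165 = -17.32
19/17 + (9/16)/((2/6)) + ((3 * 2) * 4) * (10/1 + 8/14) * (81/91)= 39614863/173264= 228.64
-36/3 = -12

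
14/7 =2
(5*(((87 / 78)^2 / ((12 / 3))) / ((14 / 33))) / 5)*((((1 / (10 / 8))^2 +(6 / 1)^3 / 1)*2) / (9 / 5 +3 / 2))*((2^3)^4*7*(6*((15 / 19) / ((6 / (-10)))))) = -69962588160 / 3211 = -21788411.14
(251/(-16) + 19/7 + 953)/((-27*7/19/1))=-2000377/21168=-94.50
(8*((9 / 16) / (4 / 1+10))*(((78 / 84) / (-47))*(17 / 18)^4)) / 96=-1085773 / 20630163456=-0.00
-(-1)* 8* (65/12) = 130/3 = 43.33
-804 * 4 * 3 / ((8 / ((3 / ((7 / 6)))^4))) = -52728.47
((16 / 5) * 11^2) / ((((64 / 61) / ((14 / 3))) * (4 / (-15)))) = -51667 / 8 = -6458.38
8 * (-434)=-3472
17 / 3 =5.67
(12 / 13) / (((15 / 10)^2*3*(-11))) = -16 / 1287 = -0.01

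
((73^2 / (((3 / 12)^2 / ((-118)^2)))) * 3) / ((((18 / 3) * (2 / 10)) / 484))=1436531282560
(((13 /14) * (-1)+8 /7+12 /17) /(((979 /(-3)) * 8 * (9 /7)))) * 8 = -73 /33286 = -0.00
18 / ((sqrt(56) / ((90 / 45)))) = 9 *sqrt(14) / 7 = 4.81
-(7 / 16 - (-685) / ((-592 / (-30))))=-20809 / 592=-35.15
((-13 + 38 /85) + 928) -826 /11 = 785733 /935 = 840.36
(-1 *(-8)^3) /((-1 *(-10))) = 256 /5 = 51.20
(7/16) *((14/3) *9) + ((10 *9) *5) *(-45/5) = -4031.62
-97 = -97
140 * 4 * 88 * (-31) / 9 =-1527680 / 9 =-169742.22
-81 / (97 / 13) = -1053 / 97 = -10.86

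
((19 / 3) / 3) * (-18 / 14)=-19 / 7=-2.71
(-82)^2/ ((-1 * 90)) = -3362/ 45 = -74.71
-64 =-64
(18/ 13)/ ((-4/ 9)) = -81/ 26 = -3.12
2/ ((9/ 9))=2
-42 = -42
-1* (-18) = 18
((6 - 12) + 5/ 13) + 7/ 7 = -60/ 13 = -4.62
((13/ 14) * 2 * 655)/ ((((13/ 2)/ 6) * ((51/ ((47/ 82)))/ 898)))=55289860/ 4879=11332.21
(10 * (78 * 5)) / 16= 975 / 4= 243.75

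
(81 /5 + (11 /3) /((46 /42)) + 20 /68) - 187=-167.16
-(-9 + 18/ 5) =27/ 5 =5.40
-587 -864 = -1451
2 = 2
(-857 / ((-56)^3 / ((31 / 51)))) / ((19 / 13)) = 345371 / 170171904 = 0.00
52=52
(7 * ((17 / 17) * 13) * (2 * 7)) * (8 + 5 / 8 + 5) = 69433 / 4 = 17358.25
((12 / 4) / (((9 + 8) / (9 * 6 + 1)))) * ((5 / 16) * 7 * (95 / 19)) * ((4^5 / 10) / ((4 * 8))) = 339.71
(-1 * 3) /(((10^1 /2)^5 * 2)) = -3 /6250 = -0.00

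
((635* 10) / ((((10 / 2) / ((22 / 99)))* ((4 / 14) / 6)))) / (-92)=-4445 / 69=-64.42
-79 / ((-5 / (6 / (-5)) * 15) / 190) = -6004 / 25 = -240.16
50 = 50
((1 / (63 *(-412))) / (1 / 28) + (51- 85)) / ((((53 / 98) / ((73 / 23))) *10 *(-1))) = 112743463 / 5650065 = 19.95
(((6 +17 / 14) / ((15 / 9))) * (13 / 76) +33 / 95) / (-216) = -0.01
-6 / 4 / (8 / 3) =-9 / 16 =-0.56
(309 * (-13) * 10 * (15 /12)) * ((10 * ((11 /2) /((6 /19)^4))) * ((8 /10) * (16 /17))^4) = -1006369772142592 /11275335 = -89254090.64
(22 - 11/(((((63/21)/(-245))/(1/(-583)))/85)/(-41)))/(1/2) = 1714646/159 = 10783.94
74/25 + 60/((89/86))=135586/2225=60.94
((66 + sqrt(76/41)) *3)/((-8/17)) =-1683/4- 51 *sqrt(779)/164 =-429.43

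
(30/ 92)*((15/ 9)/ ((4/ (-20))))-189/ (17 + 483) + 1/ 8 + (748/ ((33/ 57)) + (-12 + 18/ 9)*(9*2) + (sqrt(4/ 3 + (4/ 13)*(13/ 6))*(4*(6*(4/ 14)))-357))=48*sqrt(2)/ 7 + 17296681/ 23000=761.73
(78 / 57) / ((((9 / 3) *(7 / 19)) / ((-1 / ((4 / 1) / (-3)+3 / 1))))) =-26 / 35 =-0.74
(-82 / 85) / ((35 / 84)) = -984 / 425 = -2.32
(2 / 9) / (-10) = -1 / 45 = -0.02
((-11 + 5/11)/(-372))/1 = 29/1023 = 0.03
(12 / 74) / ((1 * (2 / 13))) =39 / 37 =1.05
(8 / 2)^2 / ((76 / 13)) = 52 / 19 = 2.74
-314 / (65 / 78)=-1884 / 5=-376.80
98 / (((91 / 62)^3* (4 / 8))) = 61.99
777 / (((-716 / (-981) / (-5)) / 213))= -811782405 / 716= -1133774.31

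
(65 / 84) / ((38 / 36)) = 195 / 266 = 0.73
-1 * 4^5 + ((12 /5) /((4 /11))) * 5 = -991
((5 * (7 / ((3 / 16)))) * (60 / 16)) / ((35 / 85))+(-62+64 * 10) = 2278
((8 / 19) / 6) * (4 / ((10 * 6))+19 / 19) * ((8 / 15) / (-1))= -512 / 12825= -0.04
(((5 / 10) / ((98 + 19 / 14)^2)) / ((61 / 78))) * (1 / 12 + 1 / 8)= 0.00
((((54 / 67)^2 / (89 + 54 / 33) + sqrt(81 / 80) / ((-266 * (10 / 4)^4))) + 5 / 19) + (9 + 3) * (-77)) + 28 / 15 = -1175861070029 / 1275526905 - 18 * sqrt(5) / 415625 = -921.86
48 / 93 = 16 / 31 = 0.52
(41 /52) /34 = 41 /1768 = 0.02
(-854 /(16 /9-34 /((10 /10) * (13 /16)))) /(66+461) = 49959 /1235288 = 0.04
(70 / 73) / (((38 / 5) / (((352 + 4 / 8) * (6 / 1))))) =266.85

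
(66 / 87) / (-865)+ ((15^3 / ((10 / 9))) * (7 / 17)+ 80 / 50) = 1068103501 / 852890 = 1252.33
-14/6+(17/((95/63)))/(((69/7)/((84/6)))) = 89663/6555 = 13.68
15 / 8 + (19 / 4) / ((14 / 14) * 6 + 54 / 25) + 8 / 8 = 2821 / 816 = 3.46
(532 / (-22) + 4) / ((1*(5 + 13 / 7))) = -259 / 88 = -2.94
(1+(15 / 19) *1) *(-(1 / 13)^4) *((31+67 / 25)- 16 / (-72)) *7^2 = -12708248 / 122098275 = -0.10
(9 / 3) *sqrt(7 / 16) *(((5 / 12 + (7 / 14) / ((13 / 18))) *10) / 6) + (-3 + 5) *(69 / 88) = 69 / 44 + 865 *sqrt(7) / 624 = 5.24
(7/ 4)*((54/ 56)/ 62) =27/ 992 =0.03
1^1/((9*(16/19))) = 19/144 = 0.13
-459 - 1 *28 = -487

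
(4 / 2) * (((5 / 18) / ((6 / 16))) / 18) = 20 / 243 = 0.08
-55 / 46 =-1.20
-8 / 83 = -0.10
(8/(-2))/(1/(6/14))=-12/7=-1.71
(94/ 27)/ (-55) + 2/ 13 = 1748/ 19305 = 0.09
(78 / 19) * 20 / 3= 520 / 19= 27.37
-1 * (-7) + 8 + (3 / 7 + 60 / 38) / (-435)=289186 / 19285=15.00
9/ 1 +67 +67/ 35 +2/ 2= 78.91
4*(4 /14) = 1.14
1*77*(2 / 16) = 9.62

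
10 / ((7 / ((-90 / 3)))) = -300 / 7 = -42.86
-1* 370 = -370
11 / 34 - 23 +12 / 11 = -8073 / 374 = -21.59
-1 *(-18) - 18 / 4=27 / 2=13.50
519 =519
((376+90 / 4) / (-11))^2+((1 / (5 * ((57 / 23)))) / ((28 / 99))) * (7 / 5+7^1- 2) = 2115008773 / 1609300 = 1314.24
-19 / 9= -2.11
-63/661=-0.10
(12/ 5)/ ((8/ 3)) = 9/ 10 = 0.90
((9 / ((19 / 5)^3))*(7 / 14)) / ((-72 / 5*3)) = -625 / 329232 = -0.00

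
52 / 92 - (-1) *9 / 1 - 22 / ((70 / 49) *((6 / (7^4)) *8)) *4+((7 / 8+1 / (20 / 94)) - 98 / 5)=-3085.74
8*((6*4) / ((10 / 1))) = 96 / 5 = 19.20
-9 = -9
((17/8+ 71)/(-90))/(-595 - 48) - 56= -576115/10288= -56.00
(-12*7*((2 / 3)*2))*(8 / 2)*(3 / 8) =-168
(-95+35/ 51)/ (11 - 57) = 2405/ 1173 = 2.05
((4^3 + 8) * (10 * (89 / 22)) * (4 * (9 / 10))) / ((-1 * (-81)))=1424 / 11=129.45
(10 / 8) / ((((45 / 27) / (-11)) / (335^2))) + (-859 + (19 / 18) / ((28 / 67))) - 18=-926730.72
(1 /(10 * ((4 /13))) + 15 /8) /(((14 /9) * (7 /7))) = 99 /70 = 1.41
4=4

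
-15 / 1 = -15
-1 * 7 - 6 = -13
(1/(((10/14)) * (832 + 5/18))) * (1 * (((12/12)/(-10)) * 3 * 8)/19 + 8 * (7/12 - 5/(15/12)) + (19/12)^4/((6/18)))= -39554263/2732534400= -0.01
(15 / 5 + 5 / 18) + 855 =15449 / 18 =858.28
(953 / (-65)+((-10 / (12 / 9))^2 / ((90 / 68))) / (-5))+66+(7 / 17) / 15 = 284201 / 6630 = 42.87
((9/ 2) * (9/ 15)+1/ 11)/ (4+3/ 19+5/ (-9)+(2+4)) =52497/ 180620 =0.29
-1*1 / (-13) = 1 / 13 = 0.08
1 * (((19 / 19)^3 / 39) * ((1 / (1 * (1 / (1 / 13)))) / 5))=1 / 2535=0.00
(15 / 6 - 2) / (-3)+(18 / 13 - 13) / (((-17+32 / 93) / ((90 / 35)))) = 1375685 / 845754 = 1.63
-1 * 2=-2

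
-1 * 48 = -48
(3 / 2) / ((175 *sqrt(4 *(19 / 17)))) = 3 *sqrt(323) / 13300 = 0.00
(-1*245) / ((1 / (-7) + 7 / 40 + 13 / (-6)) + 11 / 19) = 3910200 / 24827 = 157.50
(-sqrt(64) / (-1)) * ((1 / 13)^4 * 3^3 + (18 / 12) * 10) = 3427536 / 28561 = 120.01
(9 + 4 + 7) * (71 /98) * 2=1420 /49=28.98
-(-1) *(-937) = -937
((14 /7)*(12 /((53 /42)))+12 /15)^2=392.79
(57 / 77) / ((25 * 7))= 57 / 13475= 0.00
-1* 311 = -311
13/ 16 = 0.81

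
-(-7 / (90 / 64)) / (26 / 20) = 448 / 117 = 3.83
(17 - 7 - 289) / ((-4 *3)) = 93 / 4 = 23.25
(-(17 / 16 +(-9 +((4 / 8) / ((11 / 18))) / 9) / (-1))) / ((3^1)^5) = -65 / 1584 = -0.04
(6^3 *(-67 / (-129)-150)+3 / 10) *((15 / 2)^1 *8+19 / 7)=-6094914009 / 3010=-2024888.38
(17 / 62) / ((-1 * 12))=-17 / 744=-0.02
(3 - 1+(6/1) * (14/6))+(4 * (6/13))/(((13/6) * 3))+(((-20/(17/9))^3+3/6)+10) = -1926738611/1660594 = -1160.27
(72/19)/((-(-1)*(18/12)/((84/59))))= 4032/1121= 3.60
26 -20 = 6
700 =700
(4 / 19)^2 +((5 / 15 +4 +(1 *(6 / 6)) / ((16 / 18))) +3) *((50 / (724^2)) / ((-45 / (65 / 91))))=905514403 / 20436573888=0.04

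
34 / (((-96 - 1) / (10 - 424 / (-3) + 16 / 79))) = -1221076 / 22989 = -53.12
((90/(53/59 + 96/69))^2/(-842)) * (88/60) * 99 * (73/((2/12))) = -474302534535720/4064102029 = -116705.37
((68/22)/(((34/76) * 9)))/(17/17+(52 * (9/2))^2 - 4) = 76/5420547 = 0.00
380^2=144400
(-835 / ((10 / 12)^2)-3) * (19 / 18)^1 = -1272.37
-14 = -14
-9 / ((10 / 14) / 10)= -126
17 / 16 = 1.06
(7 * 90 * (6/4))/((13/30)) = 28350/13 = 2180.77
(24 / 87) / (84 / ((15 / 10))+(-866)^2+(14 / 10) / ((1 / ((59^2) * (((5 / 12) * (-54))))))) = 16 / 37140909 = 0.00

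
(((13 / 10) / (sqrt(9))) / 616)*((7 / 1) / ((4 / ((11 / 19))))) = 13 / 18240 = 0.00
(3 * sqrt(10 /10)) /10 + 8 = 83 /10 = 8.30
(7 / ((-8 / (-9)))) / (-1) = -63 / 8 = -7.88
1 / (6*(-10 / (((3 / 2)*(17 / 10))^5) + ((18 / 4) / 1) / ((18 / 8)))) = 115008417 / 1316101004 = 0.09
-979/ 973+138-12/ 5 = 654799/ 4865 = 134.59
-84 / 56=-3 / 2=-1.50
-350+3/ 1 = -347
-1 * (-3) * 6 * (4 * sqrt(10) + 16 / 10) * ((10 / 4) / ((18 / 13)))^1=463.10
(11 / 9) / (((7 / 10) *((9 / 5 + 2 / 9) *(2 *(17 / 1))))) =0.03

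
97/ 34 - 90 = -2963/ 34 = -87.15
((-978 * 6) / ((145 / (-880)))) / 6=172128 / 29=5935.45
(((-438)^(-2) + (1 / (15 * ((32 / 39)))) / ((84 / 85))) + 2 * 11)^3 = 854509826021930779401135287 / 79357635263747762159616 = 10767.83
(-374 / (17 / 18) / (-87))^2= 17424 / 841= 20.72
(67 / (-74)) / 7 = -67 / 518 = -0.13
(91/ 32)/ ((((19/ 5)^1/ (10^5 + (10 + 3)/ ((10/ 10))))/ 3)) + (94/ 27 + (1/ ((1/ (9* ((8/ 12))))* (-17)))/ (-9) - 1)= 62662348411/ 279072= 224538.29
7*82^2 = 47068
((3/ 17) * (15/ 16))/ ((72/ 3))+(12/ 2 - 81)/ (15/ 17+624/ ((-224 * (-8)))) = -60.94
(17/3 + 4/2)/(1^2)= 23/3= 7.67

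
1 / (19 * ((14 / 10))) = 5 / 133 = 0.04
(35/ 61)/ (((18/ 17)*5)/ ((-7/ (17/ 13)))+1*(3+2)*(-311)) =-637/ 1727459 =-0.00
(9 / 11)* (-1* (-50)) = 450 / 11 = 40.91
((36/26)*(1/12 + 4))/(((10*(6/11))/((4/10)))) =539/1300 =0.41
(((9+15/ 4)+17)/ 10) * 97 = 11543/ 40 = 288.58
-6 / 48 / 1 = -1 / 8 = -0.12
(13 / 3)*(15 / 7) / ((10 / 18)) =117 / 7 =16.71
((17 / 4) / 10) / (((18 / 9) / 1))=17 / 80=0.21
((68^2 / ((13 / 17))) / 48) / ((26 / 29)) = 142477 / 1014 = 140.51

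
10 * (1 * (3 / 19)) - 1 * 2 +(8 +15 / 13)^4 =3809916011 / 542659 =7020.83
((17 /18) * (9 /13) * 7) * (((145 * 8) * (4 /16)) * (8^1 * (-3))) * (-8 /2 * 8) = 13251840 /13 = 1019372.31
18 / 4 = 9 / 2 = 4.50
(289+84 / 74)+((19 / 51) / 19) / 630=344915587 / 1188810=290.14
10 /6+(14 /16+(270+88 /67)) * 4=438349 /402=1090.42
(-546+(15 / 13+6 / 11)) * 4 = -311340 / 143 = -2177.20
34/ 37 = 0.92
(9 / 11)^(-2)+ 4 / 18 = 139 / 81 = 1.72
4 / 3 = 1.33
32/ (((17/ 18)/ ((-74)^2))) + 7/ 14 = 6308369/ 34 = 185540.26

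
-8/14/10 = -2/35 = -0.06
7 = 7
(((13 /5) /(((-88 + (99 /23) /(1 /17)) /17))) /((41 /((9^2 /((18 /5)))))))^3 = -95738773047723 /21862745241128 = -4.38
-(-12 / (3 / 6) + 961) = -937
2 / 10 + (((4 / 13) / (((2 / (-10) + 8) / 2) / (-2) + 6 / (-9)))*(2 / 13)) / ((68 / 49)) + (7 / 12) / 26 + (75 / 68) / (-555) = 415387633 / 2002710840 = 0.21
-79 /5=-15.80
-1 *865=-865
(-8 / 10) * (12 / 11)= -48 / 55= -0.87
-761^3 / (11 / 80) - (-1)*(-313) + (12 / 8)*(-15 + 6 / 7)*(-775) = -493593926997 / 154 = -3205155370.11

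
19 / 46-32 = -1453 / 46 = -31.59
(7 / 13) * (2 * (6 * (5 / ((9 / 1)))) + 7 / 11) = 1687 / 429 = 3.93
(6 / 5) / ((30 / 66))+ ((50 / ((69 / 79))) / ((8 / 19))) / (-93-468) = 9281051 / 3870900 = 2.40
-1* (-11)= 11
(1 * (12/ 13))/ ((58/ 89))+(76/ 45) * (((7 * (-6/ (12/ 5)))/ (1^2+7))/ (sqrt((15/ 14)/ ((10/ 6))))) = 534/ 377 - 133 * sqrt(14)/ 108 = -3.19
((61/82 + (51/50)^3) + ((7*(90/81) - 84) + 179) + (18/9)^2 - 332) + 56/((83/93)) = -615105485323/3828375000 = -160.67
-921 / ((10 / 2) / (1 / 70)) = -921 / 350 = -2.63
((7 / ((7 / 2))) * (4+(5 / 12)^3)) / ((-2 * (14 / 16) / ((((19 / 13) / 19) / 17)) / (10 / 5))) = -7037 / 167076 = -0.04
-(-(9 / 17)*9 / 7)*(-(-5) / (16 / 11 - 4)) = -4455 / 3332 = -1.34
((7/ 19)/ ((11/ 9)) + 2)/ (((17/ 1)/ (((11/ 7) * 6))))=2886/ 2261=1.28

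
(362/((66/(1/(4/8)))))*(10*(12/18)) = 7240/99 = 73.13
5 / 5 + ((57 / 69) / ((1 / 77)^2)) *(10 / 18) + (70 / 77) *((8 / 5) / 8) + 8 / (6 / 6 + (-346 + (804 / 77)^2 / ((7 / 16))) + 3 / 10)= 27296152450544 / 10027473093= 2722.14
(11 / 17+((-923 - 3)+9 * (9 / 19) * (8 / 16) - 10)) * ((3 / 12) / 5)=-602861 / 12920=-46.66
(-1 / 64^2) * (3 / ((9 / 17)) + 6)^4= -1500625 / 331776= -4.52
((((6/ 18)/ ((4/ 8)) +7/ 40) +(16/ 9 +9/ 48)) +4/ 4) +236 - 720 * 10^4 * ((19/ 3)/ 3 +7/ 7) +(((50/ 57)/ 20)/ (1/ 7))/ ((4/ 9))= -306428709991/ 13680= -22399759.50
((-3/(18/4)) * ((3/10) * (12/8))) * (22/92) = -0.07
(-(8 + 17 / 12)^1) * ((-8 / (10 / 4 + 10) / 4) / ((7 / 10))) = 226 / 105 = 2.15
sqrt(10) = 3.16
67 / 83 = 0.81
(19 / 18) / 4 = 19 / 72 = 0.26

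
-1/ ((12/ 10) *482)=-5/ 2892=-0.00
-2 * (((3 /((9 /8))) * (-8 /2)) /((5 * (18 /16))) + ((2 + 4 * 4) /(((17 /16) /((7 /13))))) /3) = -68288 /29835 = -2.29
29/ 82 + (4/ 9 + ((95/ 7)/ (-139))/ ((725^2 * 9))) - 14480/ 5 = -218551637887433/ 75487529250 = -2895.20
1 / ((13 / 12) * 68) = 3 / 221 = 0.01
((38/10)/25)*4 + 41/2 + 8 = 7277/250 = 29.11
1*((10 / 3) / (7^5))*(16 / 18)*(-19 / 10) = -152 / 453789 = -0.00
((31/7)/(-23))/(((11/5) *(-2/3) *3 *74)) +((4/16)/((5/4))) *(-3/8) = -195031/2621080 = -0.07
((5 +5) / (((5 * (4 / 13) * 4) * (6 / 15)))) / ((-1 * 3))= -65 / 48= -1.35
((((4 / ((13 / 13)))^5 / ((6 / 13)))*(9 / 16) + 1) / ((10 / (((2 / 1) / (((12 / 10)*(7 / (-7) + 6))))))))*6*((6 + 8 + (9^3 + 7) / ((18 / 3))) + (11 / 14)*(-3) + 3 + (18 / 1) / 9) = 7307899 / 210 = 34799.52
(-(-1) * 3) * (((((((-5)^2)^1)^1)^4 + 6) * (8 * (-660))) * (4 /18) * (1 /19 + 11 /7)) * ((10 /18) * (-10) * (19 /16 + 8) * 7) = 15159607848000 /19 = 797874097263.16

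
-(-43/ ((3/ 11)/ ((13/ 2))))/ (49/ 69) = 141427/ 98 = 1443.13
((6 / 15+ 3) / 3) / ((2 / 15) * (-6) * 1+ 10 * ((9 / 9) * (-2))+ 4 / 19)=-323 / 5868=-0.06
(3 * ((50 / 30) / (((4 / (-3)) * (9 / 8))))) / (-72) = 5 / 108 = 0.05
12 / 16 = 3 / 4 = 0.75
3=3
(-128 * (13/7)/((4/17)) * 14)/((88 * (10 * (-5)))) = 884/275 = 3.21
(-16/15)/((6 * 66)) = -4/1485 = -0.00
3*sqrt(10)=9.49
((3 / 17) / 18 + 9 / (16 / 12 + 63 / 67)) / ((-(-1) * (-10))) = -36995 / 93228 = -0.40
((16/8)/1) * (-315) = -630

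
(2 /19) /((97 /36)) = 72 /1843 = 0.04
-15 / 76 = -0.20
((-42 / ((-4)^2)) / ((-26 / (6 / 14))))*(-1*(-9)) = 81 / 208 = 0.39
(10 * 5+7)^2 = 3249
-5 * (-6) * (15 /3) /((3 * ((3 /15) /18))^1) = 4500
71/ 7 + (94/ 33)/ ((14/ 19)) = 3236/ 231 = 14.01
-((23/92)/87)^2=-1/121104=-0.00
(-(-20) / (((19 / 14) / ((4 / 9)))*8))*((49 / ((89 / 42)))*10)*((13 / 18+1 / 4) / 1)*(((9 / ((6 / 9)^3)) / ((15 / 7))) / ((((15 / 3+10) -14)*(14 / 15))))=18907875 / 6764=2795.37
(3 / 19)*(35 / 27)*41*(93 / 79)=44485 / 4503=9.88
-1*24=-24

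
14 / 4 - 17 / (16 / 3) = 5 / 16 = 0.31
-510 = -510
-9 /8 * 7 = -63 /8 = -7.88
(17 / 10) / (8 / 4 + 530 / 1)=17 / 5320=0.00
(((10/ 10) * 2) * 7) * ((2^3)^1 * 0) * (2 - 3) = 0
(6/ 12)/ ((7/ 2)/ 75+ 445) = 75/ 66757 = 0.00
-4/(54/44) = -88/27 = -3.26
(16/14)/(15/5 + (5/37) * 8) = 296/1057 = 0.28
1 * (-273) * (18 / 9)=-546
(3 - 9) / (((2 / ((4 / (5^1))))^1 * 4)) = -3 / 5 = -0.60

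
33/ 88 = 3/ 8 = 0.38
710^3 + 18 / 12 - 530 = 715820943 / 2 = 357910471.50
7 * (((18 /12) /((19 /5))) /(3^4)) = 35 /1026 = 0.03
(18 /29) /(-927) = -2 /2987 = -0.00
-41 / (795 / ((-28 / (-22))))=-574 / 8745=-0.07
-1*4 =-4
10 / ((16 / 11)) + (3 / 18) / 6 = 497 / 72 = 6.90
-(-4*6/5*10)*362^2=6290112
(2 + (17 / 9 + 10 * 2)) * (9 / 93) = 215 / 93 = 2.31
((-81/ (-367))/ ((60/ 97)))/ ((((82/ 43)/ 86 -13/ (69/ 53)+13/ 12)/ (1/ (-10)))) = 111378213/ 27718757650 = 0.00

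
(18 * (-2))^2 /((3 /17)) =7344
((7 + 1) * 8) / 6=32 / 3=10.67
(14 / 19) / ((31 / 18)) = 252 / 589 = 0.43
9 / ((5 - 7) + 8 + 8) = 9 / 14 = 0.64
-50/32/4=-25/64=-0.39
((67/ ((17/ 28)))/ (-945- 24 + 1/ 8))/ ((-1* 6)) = 7504/ 395301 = 0.02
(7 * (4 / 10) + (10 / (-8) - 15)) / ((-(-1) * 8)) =-1.68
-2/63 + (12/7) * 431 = 46546/63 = 738.83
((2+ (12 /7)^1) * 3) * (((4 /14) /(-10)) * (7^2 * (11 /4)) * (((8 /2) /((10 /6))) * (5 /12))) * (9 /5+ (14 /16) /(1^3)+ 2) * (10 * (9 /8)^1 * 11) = -7942077 /320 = -24818.99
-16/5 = -3.20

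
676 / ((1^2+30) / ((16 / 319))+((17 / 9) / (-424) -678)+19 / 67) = -345668544 / 30505951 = -11.33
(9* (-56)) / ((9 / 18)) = -1008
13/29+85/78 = 3479/2262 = 1.54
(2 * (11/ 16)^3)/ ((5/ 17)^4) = 111166451/ 1280000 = 86.85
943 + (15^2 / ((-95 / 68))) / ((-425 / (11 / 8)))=179269 / 190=943.52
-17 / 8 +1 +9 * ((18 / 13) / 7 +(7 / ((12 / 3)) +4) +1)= 44703 / 728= 61.41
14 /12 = 7 /6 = 1.17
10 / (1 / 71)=710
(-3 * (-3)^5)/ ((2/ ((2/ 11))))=729/ 11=66.27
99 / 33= 3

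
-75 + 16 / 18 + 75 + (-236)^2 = 501272 / 9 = 55696.89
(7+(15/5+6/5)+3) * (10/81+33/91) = 254393/36855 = 6.90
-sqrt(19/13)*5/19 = -5*sqrt(247)/247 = -0.32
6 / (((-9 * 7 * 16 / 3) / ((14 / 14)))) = -1 / 56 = -0.02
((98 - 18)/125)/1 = 16/25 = 0.64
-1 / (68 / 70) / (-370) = 7 / 2516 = 0.00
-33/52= -0.63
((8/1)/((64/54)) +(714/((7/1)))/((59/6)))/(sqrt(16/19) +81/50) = 155477475/9989762-10102500* sqrt(19)/4994881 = 6.75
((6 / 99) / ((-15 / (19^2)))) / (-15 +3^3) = -361 / 2970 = -0.12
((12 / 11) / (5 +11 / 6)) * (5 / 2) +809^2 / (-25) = -295166431 / 11275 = -26178.84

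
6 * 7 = 42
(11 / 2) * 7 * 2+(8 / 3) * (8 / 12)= 709 / 9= 78.78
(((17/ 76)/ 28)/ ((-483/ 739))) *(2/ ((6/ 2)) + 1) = -62815/ 3083472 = -0.02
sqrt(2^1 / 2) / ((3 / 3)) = 1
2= 2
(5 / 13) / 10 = 1 / 26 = 0.04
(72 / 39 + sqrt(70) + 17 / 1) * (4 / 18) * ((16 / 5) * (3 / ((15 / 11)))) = 352 * sqrt(70) / 225 + 17248 / 585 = 42.57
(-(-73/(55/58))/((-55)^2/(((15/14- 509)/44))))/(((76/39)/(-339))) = 199028762127/3894506000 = 51.11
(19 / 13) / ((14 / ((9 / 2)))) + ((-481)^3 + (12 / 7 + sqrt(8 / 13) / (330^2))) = -40507608529 / 364 + sqrt(26) / 707850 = -111284638.82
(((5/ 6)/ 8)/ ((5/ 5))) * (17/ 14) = 85/ 672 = 0.13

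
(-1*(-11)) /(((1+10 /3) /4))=132 /13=10.15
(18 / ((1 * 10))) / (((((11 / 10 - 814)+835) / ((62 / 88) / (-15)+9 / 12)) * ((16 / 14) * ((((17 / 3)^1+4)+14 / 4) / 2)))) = 7308 / 960245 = 0.01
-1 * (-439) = 439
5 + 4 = 9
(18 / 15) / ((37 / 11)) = 66 / 185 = 0.36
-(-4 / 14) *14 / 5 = 4 / 5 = 0.80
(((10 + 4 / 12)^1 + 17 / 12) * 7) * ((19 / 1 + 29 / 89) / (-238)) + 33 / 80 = -758471 / 121040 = -6.27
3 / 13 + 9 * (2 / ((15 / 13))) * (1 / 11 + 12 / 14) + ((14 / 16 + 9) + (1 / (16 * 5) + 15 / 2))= 2595223 / 80080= 32.41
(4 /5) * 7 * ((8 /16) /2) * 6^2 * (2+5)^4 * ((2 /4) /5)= 302526 /25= 12101.04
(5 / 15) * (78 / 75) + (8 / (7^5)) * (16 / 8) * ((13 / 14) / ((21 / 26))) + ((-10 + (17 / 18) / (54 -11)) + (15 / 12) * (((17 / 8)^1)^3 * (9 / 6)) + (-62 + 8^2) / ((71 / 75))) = 24270705388033877 / 2317157479526400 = 10.47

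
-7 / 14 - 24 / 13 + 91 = 2305 / 26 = 88.65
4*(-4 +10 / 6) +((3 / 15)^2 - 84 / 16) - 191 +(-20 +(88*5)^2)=58012337 / 300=193374.46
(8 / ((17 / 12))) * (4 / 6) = 3.76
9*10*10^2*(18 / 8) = 20250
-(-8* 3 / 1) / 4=6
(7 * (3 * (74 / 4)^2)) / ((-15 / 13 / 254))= -15821533 / 10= -1582153.30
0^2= 0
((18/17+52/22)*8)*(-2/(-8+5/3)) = 8.65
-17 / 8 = -2.12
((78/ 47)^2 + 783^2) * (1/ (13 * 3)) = 451439895/ 28717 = 15720.30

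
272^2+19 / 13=73985.46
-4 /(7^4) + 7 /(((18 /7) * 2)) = 117505 /86436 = 1.36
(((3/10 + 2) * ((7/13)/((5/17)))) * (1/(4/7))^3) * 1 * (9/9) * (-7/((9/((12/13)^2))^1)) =-6571537/439400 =-14.96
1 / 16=0.06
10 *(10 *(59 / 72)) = 1475 / 18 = 81.94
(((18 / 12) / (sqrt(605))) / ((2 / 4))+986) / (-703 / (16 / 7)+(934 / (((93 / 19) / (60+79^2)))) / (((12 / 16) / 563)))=13392 * sqrt(5) / 221595464448215+4401504 / 4029008444513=0.00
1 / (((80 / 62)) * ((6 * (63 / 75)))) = 155 / 1008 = 0.15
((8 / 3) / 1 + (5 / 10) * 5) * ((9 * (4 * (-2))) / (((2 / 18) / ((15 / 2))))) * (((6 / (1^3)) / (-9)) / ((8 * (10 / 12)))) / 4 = 2511 / 4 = 627.75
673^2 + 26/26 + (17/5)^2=452941.56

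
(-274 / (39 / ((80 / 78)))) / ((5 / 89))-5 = -202693 / 1521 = -133.26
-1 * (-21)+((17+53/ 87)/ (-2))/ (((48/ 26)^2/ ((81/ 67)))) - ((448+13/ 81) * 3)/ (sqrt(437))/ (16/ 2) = 1111515/ 62176 - 36301 * sqrt(437)/ 94392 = 9.84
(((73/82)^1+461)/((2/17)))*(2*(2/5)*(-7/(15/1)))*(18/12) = -180285/82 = -2198.60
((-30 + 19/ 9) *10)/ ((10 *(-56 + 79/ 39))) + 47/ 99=206614/ 208395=0.99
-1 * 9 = -9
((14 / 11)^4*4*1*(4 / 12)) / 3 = 153664 / 131769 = 1.17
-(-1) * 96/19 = 96/19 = 5.05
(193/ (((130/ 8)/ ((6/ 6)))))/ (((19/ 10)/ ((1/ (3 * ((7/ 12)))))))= 6176/ 1729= 3.57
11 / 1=11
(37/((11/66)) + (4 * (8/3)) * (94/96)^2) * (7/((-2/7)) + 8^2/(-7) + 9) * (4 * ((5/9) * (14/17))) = -28842575/2754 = -10472.98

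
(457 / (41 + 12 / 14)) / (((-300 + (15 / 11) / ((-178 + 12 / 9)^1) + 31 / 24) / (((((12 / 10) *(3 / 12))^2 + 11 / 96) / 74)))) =-915723347 / 9062284607000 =-0.00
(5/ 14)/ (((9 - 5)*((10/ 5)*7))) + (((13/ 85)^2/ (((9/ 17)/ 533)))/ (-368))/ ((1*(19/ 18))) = -7898921/ 145608400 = -0.05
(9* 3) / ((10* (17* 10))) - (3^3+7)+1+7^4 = 4025627 / 1700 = 2368.02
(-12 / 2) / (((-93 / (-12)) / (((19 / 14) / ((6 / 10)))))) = -380 / 217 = -1.75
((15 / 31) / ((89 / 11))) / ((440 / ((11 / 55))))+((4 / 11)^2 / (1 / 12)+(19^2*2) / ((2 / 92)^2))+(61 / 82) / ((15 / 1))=501863366281777 / 328497576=1527753.64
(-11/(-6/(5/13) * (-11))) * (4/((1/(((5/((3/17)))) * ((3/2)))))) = -10.90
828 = 828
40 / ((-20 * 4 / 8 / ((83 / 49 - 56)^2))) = -28323684 / 2401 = -11796.62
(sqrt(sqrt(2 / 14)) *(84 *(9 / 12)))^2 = 567 *sqrt(7) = 1500.14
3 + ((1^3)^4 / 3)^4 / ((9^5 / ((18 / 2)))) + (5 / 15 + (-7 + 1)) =-2.67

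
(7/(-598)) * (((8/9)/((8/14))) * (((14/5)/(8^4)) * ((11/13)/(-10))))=3773/3582259200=0.00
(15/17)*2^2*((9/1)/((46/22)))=5940/391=15.19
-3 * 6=-18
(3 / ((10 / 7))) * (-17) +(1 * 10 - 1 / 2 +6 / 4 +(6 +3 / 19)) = -3523 / 190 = -18.54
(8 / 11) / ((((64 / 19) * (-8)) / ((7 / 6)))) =-133 / 4224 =-0.03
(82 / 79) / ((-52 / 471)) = -19311 / 2054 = -9.40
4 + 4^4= 260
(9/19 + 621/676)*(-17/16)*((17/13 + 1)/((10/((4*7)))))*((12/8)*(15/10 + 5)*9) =-172374237/205504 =-838.79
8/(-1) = -8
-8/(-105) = 8/105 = 0.08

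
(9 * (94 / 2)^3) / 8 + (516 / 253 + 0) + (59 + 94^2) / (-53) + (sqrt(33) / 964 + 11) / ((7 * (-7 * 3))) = 1839215598757 / 15768984 - sqrt(33) / 141708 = 116635.01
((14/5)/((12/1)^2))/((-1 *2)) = -7/720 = -0.01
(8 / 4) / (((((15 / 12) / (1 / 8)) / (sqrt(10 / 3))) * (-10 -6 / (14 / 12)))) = -7 * sqrt(30) / 1590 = -0.02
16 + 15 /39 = 213 /13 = 16.38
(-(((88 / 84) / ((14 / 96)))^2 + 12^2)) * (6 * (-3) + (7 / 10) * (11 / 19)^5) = 104395814403512 / 29725568495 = 3511.99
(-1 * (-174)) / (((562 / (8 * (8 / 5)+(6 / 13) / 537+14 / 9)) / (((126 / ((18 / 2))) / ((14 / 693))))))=10070821068 / 3269435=3080.29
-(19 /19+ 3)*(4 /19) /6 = -8 /57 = -0.14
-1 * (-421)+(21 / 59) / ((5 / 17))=124552 / 295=422.21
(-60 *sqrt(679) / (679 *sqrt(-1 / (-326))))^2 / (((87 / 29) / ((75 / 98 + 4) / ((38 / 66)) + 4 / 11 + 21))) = 118746999600 / 6953639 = 17076.96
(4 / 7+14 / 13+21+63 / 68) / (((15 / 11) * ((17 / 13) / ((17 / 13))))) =534897 / 30940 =17.29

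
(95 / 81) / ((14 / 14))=95 / 81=1.17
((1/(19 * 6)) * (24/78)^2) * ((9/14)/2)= 6/22477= 0.00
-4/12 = -1/3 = -0.33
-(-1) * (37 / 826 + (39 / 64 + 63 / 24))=3.28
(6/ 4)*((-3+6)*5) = 22.50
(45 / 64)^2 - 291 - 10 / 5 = -1198103 / 4096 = -292.51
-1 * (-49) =49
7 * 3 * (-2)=-42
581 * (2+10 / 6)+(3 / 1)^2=6418 / 3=2139.33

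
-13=-13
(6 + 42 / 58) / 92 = 195 / 2668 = 0.07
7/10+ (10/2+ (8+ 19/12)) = 917/60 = 15.28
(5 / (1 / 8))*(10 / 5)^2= 160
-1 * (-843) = 843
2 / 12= 1 / 6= 0.17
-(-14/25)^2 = -196/625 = -0.31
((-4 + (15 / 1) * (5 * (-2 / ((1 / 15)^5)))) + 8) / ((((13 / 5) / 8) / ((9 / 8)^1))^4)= -467086800003750 / 28561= -16354007212.76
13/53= 0.25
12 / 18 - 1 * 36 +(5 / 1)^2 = -31 / 3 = -10.33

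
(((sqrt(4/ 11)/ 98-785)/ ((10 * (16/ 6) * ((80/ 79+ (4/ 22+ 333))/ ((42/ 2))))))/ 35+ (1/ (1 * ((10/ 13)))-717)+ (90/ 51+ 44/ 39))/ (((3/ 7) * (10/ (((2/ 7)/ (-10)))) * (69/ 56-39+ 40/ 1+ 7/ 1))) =25621441160539/ 49772919982500-79 * sqrt(11)/ 875843237500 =0.51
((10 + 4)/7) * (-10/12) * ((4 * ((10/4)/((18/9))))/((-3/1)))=25/9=2.78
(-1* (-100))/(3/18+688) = 600/4129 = 0.15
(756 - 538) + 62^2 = 4062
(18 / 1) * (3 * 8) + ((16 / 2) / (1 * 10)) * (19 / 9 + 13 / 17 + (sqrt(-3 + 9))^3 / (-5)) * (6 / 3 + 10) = 23440 / 51 - 288 * sqrt(6) / 25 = 431.39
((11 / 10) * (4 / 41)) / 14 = 11 / 1435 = 0.01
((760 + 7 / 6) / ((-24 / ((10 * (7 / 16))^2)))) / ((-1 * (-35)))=-159845 / 9216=-17.34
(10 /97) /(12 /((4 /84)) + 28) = 1 /2716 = 0.00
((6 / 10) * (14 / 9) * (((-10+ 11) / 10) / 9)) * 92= 644 / 675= 0.95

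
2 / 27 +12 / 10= 172 / 135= 1.27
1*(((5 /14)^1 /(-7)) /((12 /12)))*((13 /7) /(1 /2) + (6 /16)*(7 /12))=-4405 /21952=-0.20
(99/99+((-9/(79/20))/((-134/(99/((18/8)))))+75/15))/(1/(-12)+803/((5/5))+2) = 428616/51125087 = 0.01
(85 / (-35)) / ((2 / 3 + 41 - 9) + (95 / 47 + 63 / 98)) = -4794 / 69743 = -0.07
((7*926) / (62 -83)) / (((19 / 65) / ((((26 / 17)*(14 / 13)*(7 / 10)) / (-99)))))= 1179724 / 95931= 12.30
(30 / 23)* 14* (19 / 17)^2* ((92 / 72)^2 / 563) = 290605 / 4393089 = 0.07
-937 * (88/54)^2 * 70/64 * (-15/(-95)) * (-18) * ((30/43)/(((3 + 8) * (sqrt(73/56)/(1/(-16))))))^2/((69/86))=5739125/49382748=0.12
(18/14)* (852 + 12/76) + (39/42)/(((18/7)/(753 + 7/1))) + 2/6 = 234340/171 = 1370.41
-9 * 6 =-54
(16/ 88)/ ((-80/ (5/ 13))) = -1/ 1144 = -0.00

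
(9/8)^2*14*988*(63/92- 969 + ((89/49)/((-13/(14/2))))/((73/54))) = -911447828973/53728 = -16964112.36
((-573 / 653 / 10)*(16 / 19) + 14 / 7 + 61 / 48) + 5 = 24407863 / 2977680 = 8.20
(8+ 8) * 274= 4384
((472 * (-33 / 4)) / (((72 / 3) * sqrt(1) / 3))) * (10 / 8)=-9735 / 16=-608.44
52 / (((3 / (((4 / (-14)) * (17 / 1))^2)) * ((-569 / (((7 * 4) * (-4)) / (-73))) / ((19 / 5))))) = -18274048 / 4361385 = -4.19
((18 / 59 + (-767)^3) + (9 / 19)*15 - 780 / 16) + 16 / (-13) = -26302382493111 / 58292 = -451217705.57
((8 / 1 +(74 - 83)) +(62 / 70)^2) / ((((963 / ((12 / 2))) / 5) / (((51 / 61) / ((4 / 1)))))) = -2244 / 1599115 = -0.00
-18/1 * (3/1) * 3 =-162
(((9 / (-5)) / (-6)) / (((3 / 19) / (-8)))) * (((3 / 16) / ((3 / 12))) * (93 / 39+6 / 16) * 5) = -16359 / 104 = -157.30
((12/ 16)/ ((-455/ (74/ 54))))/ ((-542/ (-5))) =-0.00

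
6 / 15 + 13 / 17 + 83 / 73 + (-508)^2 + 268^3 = 121040303962 / 6205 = 19506898.30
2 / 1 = 2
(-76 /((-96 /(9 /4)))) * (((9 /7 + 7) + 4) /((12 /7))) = 817 /64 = 12.77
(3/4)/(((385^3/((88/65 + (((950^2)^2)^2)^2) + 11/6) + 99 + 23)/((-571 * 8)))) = -28.08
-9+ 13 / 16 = -131 / 16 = -8.19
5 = 5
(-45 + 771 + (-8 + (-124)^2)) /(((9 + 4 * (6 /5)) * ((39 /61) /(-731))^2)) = 12307931569390 /8073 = 1524579656.81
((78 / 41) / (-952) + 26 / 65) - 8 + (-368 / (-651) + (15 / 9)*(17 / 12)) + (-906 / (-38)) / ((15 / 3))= 1714718 / 18473985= 0.09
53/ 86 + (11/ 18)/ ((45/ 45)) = 475/ 387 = 1.23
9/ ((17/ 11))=99/ 17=5.82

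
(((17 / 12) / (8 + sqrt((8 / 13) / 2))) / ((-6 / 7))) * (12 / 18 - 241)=1115387 / 22356 - 85799 * sqrt(13) / 89424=46.43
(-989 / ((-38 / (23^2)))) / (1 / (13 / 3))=6801353 / 114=59660.99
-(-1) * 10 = 10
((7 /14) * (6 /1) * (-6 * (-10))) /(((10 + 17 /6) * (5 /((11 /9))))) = 24 /7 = 3.43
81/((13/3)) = 243/13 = 18.69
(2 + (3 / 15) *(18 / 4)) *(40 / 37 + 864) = 464116 / 185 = 2508.74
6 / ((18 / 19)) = 6.33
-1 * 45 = -45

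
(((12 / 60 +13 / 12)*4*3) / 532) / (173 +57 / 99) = 363 / 2176640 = 0.00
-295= -295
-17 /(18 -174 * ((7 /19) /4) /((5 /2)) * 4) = 1615 /726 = 2.22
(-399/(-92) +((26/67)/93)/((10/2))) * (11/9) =136765607/25796340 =5.30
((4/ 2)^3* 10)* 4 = 320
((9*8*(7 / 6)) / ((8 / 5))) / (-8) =-105 / 16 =-6.56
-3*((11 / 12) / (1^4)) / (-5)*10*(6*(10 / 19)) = 17.37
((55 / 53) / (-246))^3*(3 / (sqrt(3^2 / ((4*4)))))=-166375 / 554080592718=-0.00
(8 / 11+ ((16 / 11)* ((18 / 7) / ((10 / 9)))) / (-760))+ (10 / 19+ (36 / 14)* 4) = 421888 / 36575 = 11.53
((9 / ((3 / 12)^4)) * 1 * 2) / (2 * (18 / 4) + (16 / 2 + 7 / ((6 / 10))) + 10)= 3456 / 29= 119.17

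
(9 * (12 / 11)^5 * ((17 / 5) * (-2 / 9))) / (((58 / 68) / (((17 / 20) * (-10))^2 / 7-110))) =200707642368 / 163466765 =1227.82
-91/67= -1.36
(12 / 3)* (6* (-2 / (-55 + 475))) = -4 / 35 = -0.11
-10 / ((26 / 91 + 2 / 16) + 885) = -560 / 49583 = -0.01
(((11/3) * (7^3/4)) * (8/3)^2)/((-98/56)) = -34496/27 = -1277.63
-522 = -522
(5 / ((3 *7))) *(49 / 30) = 7 / 18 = 0.39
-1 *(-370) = 370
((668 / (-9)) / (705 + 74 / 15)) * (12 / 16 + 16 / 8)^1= -9185 / 31947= -0.29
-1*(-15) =15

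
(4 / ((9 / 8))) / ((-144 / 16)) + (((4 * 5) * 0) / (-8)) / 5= -32 / 81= -0.40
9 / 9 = 1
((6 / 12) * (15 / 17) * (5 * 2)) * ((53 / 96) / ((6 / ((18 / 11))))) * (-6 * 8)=-11925 / 374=-31.89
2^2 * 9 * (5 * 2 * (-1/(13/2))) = -720/13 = -55.38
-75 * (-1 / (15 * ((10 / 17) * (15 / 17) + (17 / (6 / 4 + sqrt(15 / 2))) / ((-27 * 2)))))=191680695 * sqrt(30) / 439700831 + 3893267835 / 439700831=11.24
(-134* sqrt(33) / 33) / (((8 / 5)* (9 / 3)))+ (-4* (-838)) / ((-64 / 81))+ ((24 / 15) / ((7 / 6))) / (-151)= -179367999 / 42280 - 335* sqrt(33) / 396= -4247.24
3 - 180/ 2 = -87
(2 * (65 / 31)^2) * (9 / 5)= 15.83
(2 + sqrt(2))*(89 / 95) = 89*sqrt(2) / 95 + 178 / 95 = 3.20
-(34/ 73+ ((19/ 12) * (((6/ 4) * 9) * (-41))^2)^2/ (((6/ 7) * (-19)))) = 540009276567559/ 37376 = 14448022168.44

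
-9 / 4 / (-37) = 9 / 148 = 0.06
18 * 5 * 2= 180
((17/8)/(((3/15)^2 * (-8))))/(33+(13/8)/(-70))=-14875/73868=-0.20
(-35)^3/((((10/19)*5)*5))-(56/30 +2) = -97871/30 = -3262.37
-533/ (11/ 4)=-2132/ 11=-193.82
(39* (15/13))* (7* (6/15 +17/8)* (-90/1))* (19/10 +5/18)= -155893.50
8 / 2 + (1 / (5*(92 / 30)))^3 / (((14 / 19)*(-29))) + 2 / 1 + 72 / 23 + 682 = 27312379519 / 39518416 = 691.13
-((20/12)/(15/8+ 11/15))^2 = -40000/97969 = -0.41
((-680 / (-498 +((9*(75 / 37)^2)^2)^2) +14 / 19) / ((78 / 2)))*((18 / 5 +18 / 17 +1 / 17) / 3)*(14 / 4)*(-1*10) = -257929185795483383715926 / 248160615595446371610897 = -1.04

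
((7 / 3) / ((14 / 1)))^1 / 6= 1 / 36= 0.03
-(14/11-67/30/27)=-10603/8910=-1.19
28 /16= 7 /4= 1.75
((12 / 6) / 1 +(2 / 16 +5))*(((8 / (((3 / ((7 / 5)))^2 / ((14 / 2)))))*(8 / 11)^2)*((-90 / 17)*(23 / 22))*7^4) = -69098551872 / 113135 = -610761.94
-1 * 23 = -23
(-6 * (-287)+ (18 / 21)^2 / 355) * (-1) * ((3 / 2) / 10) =-44931339 / 173950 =-258.30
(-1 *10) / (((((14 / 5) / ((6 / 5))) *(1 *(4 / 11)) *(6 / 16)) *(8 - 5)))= -220 / 21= -10.48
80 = 80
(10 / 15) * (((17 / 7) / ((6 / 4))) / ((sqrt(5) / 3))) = 68 * sqrt(5) / 105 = 1.45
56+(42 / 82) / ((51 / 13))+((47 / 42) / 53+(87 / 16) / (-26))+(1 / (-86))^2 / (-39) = 33381075947305 / 596702949024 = 55.94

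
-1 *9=-9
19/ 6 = 3.17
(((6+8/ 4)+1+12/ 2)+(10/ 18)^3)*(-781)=-8637860/ 729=-11848.92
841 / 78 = 10.78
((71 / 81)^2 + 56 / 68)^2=31524357601 / 12440502369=2.53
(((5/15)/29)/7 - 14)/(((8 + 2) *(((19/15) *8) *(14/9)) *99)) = -775/863968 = -0.00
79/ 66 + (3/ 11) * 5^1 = 169/ 66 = 2.56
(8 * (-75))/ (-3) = 200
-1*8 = -8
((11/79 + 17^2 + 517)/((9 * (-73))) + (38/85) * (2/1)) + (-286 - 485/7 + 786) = 13291161146/30882285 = 430.38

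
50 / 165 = 10 / 33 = 0.30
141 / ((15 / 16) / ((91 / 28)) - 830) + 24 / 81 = 147196 / 1164915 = 0.13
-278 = -278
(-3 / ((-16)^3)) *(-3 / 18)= -1 / 8192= -0.00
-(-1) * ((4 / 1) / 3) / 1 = 4 / 3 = 1.33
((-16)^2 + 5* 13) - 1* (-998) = 1319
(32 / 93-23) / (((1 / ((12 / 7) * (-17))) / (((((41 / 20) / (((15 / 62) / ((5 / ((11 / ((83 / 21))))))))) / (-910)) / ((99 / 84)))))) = -9950372 / 1061775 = -9.37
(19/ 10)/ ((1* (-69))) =-19/ 690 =-0.03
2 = 2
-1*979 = -979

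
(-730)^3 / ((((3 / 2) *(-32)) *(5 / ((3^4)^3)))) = 861414931237.50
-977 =-977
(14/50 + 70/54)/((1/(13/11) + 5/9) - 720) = -3458/1576425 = -0.00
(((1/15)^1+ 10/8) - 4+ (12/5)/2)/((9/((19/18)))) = -1691/9720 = -0.17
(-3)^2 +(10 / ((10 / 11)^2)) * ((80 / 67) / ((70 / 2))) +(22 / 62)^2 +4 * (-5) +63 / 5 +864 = 390376509 / 450709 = 866.14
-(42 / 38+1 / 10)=-229 / 190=-1.21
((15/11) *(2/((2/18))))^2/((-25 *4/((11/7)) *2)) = -729/154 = -4.73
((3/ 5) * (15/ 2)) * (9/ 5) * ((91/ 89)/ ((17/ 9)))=66339/ 15130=4.38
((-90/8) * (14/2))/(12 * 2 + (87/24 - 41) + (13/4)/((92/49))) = 5796/857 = 6.76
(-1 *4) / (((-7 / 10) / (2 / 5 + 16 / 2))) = 48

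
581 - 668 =-87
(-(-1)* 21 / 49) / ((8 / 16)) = 6 / 7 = 0.86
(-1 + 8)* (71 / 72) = 497 / 72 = 6.90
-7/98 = -1/14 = -0.07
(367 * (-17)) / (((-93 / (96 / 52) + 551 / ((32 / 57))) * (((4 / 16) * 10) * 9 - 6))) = -399296 / 983235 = -0.41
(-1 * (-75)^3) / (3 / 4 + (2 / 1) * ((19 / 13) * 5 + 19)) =7905.41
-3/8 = -0.38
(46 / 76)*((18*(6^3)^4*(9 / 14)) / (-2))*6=-6083018237952 / 133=-45736979232.72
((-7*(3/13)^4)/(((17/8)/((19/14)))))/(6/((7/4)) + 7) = -43092/35444201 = -0.00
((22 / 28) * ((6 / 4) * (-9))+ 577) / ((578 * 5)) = 0.20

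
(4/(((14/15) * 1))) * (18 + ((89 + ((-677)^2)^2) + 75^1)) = 6301964172690/7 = 900280596098.57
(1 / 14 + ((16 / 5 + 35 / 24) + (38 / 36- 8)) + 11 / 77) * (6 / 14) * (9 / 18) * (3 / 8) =-5221 / 31360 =-0.17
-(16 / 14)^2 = -1.31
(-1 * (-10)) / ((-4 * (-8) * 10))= 1 / 32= 0.03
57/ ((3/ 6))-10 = 104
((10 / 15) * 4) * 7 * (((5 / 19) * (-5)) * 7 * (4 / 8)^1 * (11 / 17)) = -53900 / 969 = -55.62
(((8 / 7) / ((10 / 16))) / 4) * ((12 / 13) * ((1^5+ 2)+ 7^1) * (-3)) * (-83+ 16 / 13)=1224576 / 1183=1035.14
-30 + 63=33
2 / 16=1 / 8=0.12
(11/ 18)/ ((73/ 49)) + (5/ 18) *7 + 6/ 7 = 14771/ 4599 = 3.21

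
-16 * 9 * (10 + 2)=-1728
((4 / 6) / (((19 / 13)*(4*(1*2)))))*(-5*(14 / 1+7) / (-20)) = 91 / 304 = 0.30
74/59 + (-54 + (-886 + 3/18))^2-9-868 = 1874240855/2124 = 882410.95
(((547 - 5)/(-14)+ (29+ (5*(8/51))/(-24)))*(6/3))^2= 435890884/1147041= 380.01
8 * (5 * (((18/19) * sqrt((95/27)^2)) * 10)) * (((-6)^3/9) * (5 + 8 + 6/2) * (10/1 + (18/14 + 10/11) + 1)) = -6755740.26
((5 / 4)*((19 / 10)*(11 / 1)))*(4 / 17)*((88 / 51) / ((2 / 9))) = 13794 / 289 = 47.73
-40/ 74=-20/ 37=-0.54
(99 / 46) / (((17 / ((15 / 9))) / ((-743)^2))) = 91088085 / 782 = 116480.93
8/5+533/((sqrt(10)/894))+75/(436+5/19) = 24479/13815+238251 * sqrt(10)/5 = 150684.93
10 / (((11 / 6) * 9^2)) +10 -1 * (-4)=4178 / 297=14.07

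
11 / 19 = 0.58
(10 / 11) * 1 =10 / 11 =0.91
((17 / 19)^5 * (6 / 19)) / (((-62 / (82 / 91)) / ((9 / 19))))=-3143563398 / 2521612175719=-0.00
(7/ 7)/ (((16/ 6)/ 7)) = 21/ 8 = 2.62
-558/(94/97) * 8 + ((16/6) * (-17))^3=-97771.51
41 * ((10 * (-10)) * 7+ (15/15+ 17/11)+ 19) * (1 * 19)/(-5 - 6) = 5813677/121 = 48046.92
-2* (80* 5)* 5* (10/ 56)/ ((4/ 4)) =-714.29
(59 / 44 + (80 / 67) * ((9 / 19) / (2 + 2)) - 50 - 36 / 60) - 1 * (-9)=-11235361 / 280060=-40.12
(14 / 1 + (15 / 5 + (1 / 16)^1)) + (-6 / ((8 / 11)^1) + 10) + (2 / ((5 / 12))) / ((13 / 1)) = 19949 / 1040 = 19.18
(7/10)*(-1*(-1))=7/10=0.70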